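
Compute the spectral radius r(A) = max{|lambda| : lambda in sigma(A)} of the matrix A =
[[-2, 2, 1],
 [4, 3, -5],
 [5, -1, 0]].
r(A) ≈ 5.4264

The eigenvalues of A are the roots of its characteristic polynomial. With M = A (coefficients from the trace, the sum of principal 2x2 minors, and det A):
  p(λ) = det(λ I - M) = λ^3 - λ^2 - 24λ + 59.
No integer candidate from the rational root theorem (±divisors of 59) is a root, so the roots are irrational. The cubic discriminant is Δ = -12391 < 0, so there is one real root and a complex-conjugate pair. p(-6) = -49 and p(-5) = 29 have opposite signs, so a root lies in (-6, -5); Newton's method refines it to λ ≈ -5.4264. Dividing out (λ - (-5.4264)) leaves approximately λ^2 - 6.4264λ + 10.8727. For λ^2 - 6.4264λ + 10.8727 the discriminant is -2.1916. It is negative, so the remaining roots are the complex-conjugate pair λ ≈ 3.2132 ± 0.7402i. Their product equals the constant term, so |λ|^2 ≈ 10.8727 and |λ| ≈ 3.2974.
Thus the eigenvalues (to 4 decimals) are -5.4264 (modulus 5.4264); 3.2132 ± 0.7402i (modulus 3.2974). The spectral radius is the largest modulus: r(A) ≈ 5.4264. (Cross-check: r(A) ≤ ||A||_2 ≈ 7.842; equality holds whenever A is normal, though it can also hold for some non-normal A.)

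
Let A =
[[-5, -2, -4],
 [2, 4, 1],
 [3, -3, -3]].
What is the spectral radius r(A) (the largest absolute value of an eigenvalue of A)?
r(A) ≈ 5.317

The eigenvalues of A are the roots of its characteristic polynomial. With M = A (coefficients from the trace, the sum of principal 2x2 minors, and det A):
  p(λ) = det(λ I - M) = λ^3 + 4λ^2 + 2λ - 99.
No integer candidate from the rational root theorem (±divisors of 99) is a root, so the roots are irrational. The cubic discriminant is Δ = -253507 < 0, so there is one real root and a complex-conjugate pair. p(3) = -30 and p(4) = 37 have opposite signs, so a root lies in (3, 4); Newton's method refines it to λ ≈ 3.5019. Dividing out (λ - (3.5019)) leaves approximately λ^2 + 7.5019λ + 28.2706. For λ^2 + 7.5019λ + 28.2706 the discriminant is -56.8043. It is negative, so the remaining roots are the complex-conjugate pair λ ≈ -3.7509 ± 3.7684i. Their product equals the constant term, so |λ|^2 ≈ 28.2706 and |λ| ≈ 5.317.
Thus the eigenvalues (to 4 decimals) are 3.5019 (modulus 3.5019); -3.7509 ± 3.7684i (modulus 5.317). The spectral radius is the largest modulus: r(A) ≈ 5.317. (Cross-check: r(A) ≤ ||A||_2 ≈ 7.7248; equality holds whenever A is normal, though it can also hold for some non-normal A.)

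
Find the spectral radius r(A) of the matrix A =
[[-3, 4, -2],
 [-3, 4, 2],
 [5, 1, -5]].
r(A) ≈ 5.2471

The eigenvalues of A are the roots of its characteristic polynomial. With M = A (coefficients from the trace, the sum of principal 2x2 minors, and det A):
  p(λ) = det(λ I - M) = λ^3 + 4λ^2 + 3λ - 92.
No integer candidate from the rational root theorem (±divisors of 92) is a root, so the roots are irrational. The cubic discriminant is Δ = -224812 < 0, so there is one real root and a complex-conjugate pair. p(3) = -20 and p(4) = 48 have opposite signs, so a root lies in (3, 4); Newton's method refines it to λ ≈ 3.3415. Dividing out (λ - (3.3415)) leaves approximately λ^2 + 7.3415λ + 27.5321. For λ^2 + 7.3415λ + 27.5321 the discriminant is -56.2302. It is negative, so the remaining roots are the complex-conjugate pair λ ≈ -3.6708 ± 3.7493i. Their product equals the constant term, so |λ|^2 ≈ 27.5321 and |λ| ≈ 5.2471.
Thus the eigenvalues (to 4 decimals) are 3.3415 (modulus 3.3415); -3.6708 ± 3.7493i (modulus 5.2471). The spectral radius is the largest modulus: r(A) ≈ 5.2471. (Cross-check: r(A) ≤ ||A||_2 ≈ 8.2388; equality holds whenever A is normal, though it can also hold for some non-normal A.)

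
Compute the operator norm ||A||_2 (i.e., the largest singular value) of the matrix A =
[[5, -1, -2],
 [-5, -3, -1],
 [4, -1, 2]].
||A||_2 ≈ 8.1753 (= sqrt(largest eigenvalue of A^T A))

||A||_2 = sigma_max(A) = sqrt(lambda_max(A^T A)). Form the symmetric matrix M = A^T A =
[[66, 6, 3],
 [6, 11, 3],
 [3, 3, 9]].
Its characteristic polynomial (trace, sum of principal 2x2 minors, determinant of M give the coefficients) is
  p(λ) = det(λ I - M) = λ^3 - 86λ^2 + 1365λ - 5625.
No integer candidate from the rational root theorem (±divisors of 5625) is a root, so the roots are irrational. The cubic discriminant is Δ = 327384225 > 0, so there are three distinct real roots. p(6) = -315 and p(7) = 59 have opposite signs, so a root lies in (6, 7); Newton's method refines it to λ ≈ 6.8156. p(12) = 99 and p(13) = -217 have opposite signs, so a root lies in (12, 13); Newton's method refines it to λ ≈ 12.3482. p(66) = -2655 and p(67) = 539 have opposite signs, so a root lies in (66, 67); Newton's method refines it to λ ≈ 66.8361. Check (Vieta): the three roots sum to 86, matching tr M = 86.
So the eigenvalues of A^T A are ≈ 6.8156, 12.3482, 66.8361 (all ≥ 0, as they must be for A^T A). The largest is λ_max ≈ 66.8361, hence ||A||_2 = sqrt(λ_max) ≈ 8.1753.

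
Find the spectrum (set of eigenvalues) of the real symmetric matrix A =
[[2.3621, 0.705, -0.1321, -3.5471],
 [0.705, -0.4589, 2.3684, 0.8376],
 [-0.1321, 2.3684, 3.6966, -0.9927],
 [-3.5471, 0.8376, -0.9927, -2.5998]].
sigma(A) ≈ {-5, -1, 4, 5}

A is real symmetric, so its spectrum consists of real eigenvalues. Expanding the characteristic polynomial of the displayed matrix gives
  det(λ I - A) = p(λ) = λ^4 + (-3)λ^3 + (-29)λ^2 + (75)λ + (99.9957).
Solving p(λ) = 0 yields eigenvalues ≈ -5, -1, 4, 5. (A is shown rounded to 4 decimals, so these recover the underlying integer eigenvalues to within that precision.)
Verification: the trace of A = 3 equals the sum of eigenvalues 3, and det(A) ≈ 99.9957 matches the eigenvalue product 100.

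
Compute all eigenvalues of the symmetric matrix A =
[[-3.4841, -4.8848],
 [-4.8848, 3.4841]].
sigma(A) ≈ {-6, 6}

A is real symmetric, so its spectrum consists of real eigenvalues. Expanding the characteristic polynomial of the displayed matrix gives
  det(λ I - A) = p(λ) = λ^2 + (0)λ + (-36).
Solving p(λ) = 0 yields eigenvalues ≈ -6, 6. (A is shown rounded to 4 decimals, so these recover the underlying integer eigenvalues to within that precision.)
Verification: the trace of A = 0 equals the sum of eigenvalues 0, and det(A) ≈ -36.0002 matches the eigenvalue product -36.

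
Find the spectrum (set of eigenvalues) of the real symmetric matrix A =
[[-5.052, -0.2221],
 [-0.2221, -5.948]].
sigma(A) ≈ {-6, -5}

A is real symmetric, so its spectrum consists of real eigenvalues. Expanding the characteristic polynomial of the displayed matrix gives
  det(λ I - A) = p(λ) = λ^2 + (11)λ + (30).
Solving p(λ) = 0 yields eigenvalues ≈ -6, -5. (A is shown rounded to 4 decimals, so these recover the underlying integer eigenvalues to within that precision.)
Verification: the trace of A = -11 equals the sum of eigenvalues -11, and det(A) ≈ 30.0000 matches the eigenvalue product 30.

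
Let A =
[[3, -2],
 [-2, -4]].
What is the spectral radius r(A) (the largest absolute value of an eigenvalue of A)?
r(A) = (1 + sqrt(65))/2 ≈ 4.5311

The eigenvalues of A are the roots of its characteristic polynomial. With M = A (coefficients from the trace and determinant):
  p(λ) = det(λ I - M) = λ^2 + λ - 16.
For λ^2 + λ - 16 the discriminant is 65. It is nonnegative but not a perfect square, so the roots are real and irrational: λ = (-1 ± sqrt(65))/2 ≈ 3.5311, -4.5311.
Thus the eigenvalues (to 4 decimals) are 3.5311 (modulus 3.5311); -4.5311 (modulus 4.5311). The spectral radius is the largest modulus: r(A) = (1 + sqrt(65))/2 ≈ 4.5311. (Cross-check: r(A) ≤ ||A||_2 ≈ 4.5311; equality holds whenever A is normal, though it can also hold for some non-normal A.)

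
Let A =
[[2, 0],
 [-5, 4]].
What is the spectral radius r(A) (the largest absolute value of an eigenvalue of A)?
r(A) = 4

The eigenvalues of A are the roots of its characteristic polynomial. With M = A (coefficients from the trace and determinant):
  p(λ) = det(λ I - M) = λ^2 - 6λ + 8.
For λ^2 - 6λ + 8 the discriminant is 4. It is a perfect square (2^2), so the roots are rational: λ = (6 ± 2)/2 = 4, 2.
Thus the eigenvalues (to 4 decimals) are 4 (modulus 4); 2 (modulus 2). The spectral radius is the largest modulus: r(A) = 4. (Cross-check: r(A) ≤ ||A||_2 ≈ 6.5977; equality holds whenever A is normal, though it can also hold for some non-normal A.)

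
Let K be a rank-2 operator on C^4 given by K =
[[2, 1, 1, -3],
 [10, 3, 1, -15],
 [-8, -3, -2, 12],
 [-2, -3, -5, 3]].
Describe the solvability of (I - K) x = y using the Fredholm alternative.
(I - K) is invertible (det(I - K) = 10 ≠ 0), so for every y in C^4 the equation (I - K) x = y has a unique solution.

K has rank 2 and factors as K = U V^T = u1 v1^T + u2 v2^T with u1 = (0, 2, -1, 2), v1 = (2, 0, -1, -3), u2 = (1, 3, -3, -3), v2 = (2, 1, 1, -3) (multiplying out reproduces the displayed K). The nonzero eigenvalues of U V^T coincide with those of the 2 x 2 matrix G = V^T U = [[v1·u1, v1·u2], [v2·u1, v2·u2]] = [[-5, 14], [-5, 11]], and by the Sylvester determinant identity det(I_4 - U V^T) = det(I_2 - V^T U) = det([[6, -14], [5, -10]]) = (6)(-10) - (-14)(5) = 10. (Direct check: I - K =
[[-1, -1, -1, 3],
 [-10, -2, -1, 15],
 [8, 3, 3, -12],
 [2, 3, 5, -2]]
has determinant 10.) The finite-dimensional Fredholm alternative says: either (I - K) is invertible, or ker(I - K) ≠ {0} and then range(I - K) = ker((I - K)^*)^⊥, with dim ker(I - K) = dim ker((I - K)^*). Since det(I - K) ≠ 0, 1 is not an eigenvalue of K and ker(I - K) = {0}, so we are in the first case: for every y there is a unique x = (I - K)^(-1) y. (Explicitly, by the Woodbury identity, (I - U V^T)^(-1) = I + U (I_2 - G)^(-1) V^T.)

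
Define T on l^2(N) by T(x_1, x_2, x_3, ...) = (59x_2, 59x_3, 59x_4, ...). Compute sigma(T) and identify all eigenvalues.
sigma(T) = closed disk {z in C : |z| ≤ 59}; sigma_p(T) = open disk {z in C : |z| < 59}

Note T = 59·V where V is the unit left shift (V x)_k = x_{k+1}; so sigma(T) = 59·sigma(V) and ||T|| = 59||V||. ||T x||^2 = 3481sum_{k≥2} |x_k|^2 ≤ 3481||x||^2, with equality on {x : x_1 = 0}, so ||T|| = 59. For any lambda with |lambda| < 59, set r = lambda/59 (|r| < 1); the vector x = (1, r, r^2, ...) is in l^2 and satisfies T x = 59(r, r^2, ...) = lambda x, so lambda is an eigenvalue. On the boundary |lambda| = 59 the geometric series diverges, so no l^2 eigenvector exists, but these lambda lie in the approximate point spectrum. Hence sigma(T) is the closed disk of radius 59 and sigma_p(T) is the open disk.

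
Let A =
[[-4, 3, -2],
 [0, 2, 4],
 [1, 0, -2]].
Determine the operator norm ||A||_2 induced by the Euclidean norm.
||A||_2 ≈ 5.4382 (= sqrt(largest eigenvalue of A^T A))

||A||_2 = sigma_max(A) = sqrt(lambda_max(A^T A)). Form the symmetric matrix M = A^T A =
[[17, -12, 6],
 [-12, 13, 2],
 [6, 2, 24]].
Its characteristic polynomial (trace, sum of principal 2x2 minors, determinant of M give the coefficients) is
  p(λ) = det(λ I - M) = λ^3 - 54λ^2 + 757λ - 1024.
No integer candidate from the rational root theorem (±divisors of 1024) is a root, so the roots are irrational. The cubic discriminant is Δ = 15997712 > 0, so there are three distinct real roots. p(1) = -320 and p(2) = 282 have opposite signs, so a root lies in (1, 2); Newton's method refines it to λ ≈ 1.511. p(22) = 142 and p(23) = -12 have opposite signs, so a root lies in (22, 23); Newton's method refines it to λ ≈ 22.9151. p(29) = -96 and p(30) = 86 have opposite signs, so a root lies in (29, 30); Newton's method refines it to λ ≈ 29.5739. Check (Vieta): the three roots sum to 54, matching tr M = 54.
So the eigenvalues of A^T A are ≈ 1.511, 22.9151, 29.5739 (all ≥ 0, as they must be for A^T A). The largest is λ_max ≈ 29.5739, hence ||A||_2 = sqrt(λ_max) ≈ 5.4382.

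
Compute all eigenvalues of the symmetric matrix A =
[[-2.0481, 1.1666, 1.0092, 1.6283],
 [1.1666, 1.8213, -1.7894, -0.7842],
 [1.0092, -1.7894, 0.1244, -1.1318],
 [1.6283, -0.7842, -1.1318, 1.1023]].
sigma(A) ≈ {-4, 0, 2, 3}

A is real symmetric, so its spectrum consists of real eigenvalues. Expanding the characteristic polynomial of the displayed matrix gives
  det(λ I - A) = p(λ) = λ^4 + (-1)λ^3 + (-14)λ^2 + (24)λ + (0).
Solving p(λ) = 0 yields eigenvalues ≈ -4, 0, 2, 3. (A is shown rounded to 4 decimals, so these recover the underlying integer eigenvalues to within that precision.)
Verification: the trace of A = 1 equals the sum of eigenvalues 1, and det(A) ≈ -0.0008 matches the eigenvalue product 0.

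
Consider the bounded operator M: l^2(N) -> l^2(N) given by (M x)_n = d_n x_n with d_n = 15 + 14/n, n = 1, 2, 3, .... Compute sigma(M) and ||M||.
sigma(M) = {15 + 14/n : n ≥ 1} ∪ {15}; ||M|| = 29

A bounded diagonal operator on l^2 with diagonal entries d_n has spectrum equal to the closure of {d_n : n ≥ 1}: every d_n is an eigenvalue (with eigenvector e_n), so {d_n} ⊂ sigma(M); the spectrum is closed, so its closure is too; and for lambda not in the closure, (M - lambda I) has bounded inverse (the diagonal entries 1/(d_n - lambda) are bounded). For our sequence d_n = 15 + 14/n, n = 1, 2, 3, ...:
  - {d_n} = {15 + 14/n : n ≥ 1}; the only limit point is 15
  - closure = {15 + 14/n : n ≥ 1} ∪ {15}
For the norm: a diagonal operator has ||M|| = sup_n |d_n|. Here d_n = 15 + 14/n is positive and decreasing, so sup_n |d_n| = d_1 = 15 + 14 = 29. So ||M|| = 29.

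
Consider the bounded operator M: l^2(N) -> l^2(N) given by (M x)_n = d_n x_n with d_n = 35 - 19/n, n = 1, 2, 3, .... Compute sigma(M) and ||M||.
sigma(M) = {35 - 19/n : n ≥ 1} ∪ {35}; ||M|| = 35

A bounded diagonal operator on l^2 with diagonal entries d_n has spectrum equal to the closure of {d_n : n ≥ 1}: every d_n is an eigenvalue (with eigenvector e_n), so {d_n} ⊂ sigma(M); the spectrum is closed, so its closure is too; and for lambda not in the closure, (M - lambda I) has bounded inverse (the diagonal entries 1/(d_n - lambda) are bounded). For our sequence d_n = 35 - 19/n, n = 1, 2, 3, ...:
  - {d_n} = {35 - 19/n : n ≥ 1}; the only limit point is 35
  - closure = {35 - 19/n : n ≥ 1} ∪ {35}
For the norm: a diagonal operator has ||M|| = sup_n |d_n|. Here d_n = 35 - 19/n increases monotonically from d_1 = 16 toward 35, with all terms in [16, 35); so sup_n |d_n| = 35 (the supremum is the limit, not attained). So ||M|| = 35.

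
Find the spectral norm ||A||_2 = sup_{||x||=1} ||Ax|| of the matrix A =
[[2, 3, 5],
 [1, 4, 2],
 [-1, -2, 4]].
||A||_2 ≈ 7.5745 (= sqrt(largest eigenvalue of A^T A))

||A||_2 = sigma_max(A) = sqrt(lambda_max(A^T A)). Form the symmetric matrix M = A^T A =
[[6, 12, 8],
 [12, 29, 15],
 [8, 15, 45]].
Its characteristic polynomial (trace, sum of principal 2x2 minors, determinant of M give the coefficients) is
  p(λ) = det(λ I - M) = λ^3 - 80λ^2 + 1316λ - 1024.
No integer candidate from the rational root theorem (±divisors of 1024) is a root, so the roots are irrational. The cubic discriminant is Δ = 1782445824 > 0, so there are three distinct real roots. p(0) = -1024 and p(1) = 213 have opposite signs, so a root lies in (0, 1); Newton's method refines it to λ ≈ 0.8184. p(21) = 593 and p(22) = -144 have opposite signs, so a root lies in (21, 22); Newton's method refines it to λ ≈ 21.8078. p(57) = -739 and p(58) = 1296 have opposite signs, so a root lies in (57, 58); Newton's method refines it to λ ≈ 57.3738. Check (Vieta): the three roots sum to 80, matching tr M = 80.
So the eigenvalues of A^T A are ≈ 0.8184, 21.8078, 57.3738 (all ≥ 0, as they must be for A^T A). The largest is λ_max ≈ 57.3738, hence ||A||_2 = sqrt(λ_max) ≈ 7.5745.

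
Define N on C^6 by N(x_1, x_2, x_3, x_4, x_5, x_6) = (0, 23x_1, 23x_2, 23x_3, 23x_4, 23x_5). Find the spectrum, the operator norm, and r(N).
sigma(N) = {0}; ||N|| = 23; r(N) = 0. (N is nilpotent with N^6 = 0.)

On C^6, N is a strictly lower-triangular matrix with 23 on the subdiagonal and zeros elsewhere, so its characteristic polynomial is lambda^6 and every eigenvalue is 0: sigma(N) = {0}. For the operator norm, N e_i = 23e_{i+1} for i = 1, ..., 5 and N e_6 = 0, so the singular values of N are 23 (with multiplicity 5) and 0; hence ||N|| = 23. The spectral radius r(N) = max|lambda| = 0. Note ||N|| > r(N) — characteristic of non-normal nilpotent operators. Indeed N^6 = 0.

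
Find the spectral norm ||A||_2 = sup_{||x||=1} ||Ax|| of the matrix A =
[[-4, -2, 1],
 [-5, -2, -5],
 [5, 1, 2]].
||A||_2 ≈ 9.56 (= sqrt(largest eigenvalue of A^T A))

||A||_2 = sigma_max(A) = sqrt(lambda_max(A^T A)). Form the symmetric matrix M = A^T A =
[[66, 23, 31],
 [23, 9, 10],
 [31, 10, 30]].
Its characteristic polynomial (trace, sum of principal 2x2 minors, determinant of M give the coefficients) is
  p(λ) = det(λ I - M) = λ^3 - 105λ^2 + 1254λ - 961.
No integer candidate from the rational root theorem (±divisors of 961) is a root, so the roots are irrational. The cubic discriminant is Δ = 7252030737 > 0, so there are three distinct real roots. p(0) = -961 and p(1) = 189 have opposite signs, so a root lies in (0, 1); Newton's method refines it to λ ≈ 0.8226. p(12) = 695 and p(13) = -207 have opposite signs, so a root lies in (12, 13); Newton's method refines it to λ ≈ 12.7832. p(91) = -2781 and p(92) = 4375 have opposite signs, so a root lies in (91, 92); Newton's method refines it to λ ≈ 91.3943. Check (Vieta): the three roots sum to 105, matching tr M = 105.
So the eigenvalues of A^T A are ≈ 0.8226, 12.7832, 91.3943 (all ≥ 0, as they must be for A^T A). The largest is λ_max ≈ 91.3943, hence ||A||_2 = sqrt(λ_max) ≈ 9.56.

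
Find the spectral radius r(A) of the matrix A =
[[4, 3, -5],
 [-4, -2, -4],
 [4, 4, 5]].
r(A) ≈ 6.3534

The eigenvalues of A are the roots of its characteristic polynomial. With M = A (coefficients from the trace, the sum of principal 2x2 minors, and det A):
  p(λ) = det(λ I - M) = λ^3 - 7λ^2 + 50λ - 76.
No integer candidate from the rational root theorem (±divisors of 76) is a root, so the roots are irrational. The cubic discriminant is Δ = -158924 < 0, so there is one real root and a complex-conjugate pair. p(1) = -32 and p(2) = 4 have opposite signs, so a root lies in (1, 2); Newton's method refines it to λ ≈ 1.8828. Dividing out (λ - (1.8828)) leaves approximately λ^2 - 5.1172λ + 40.3653. For λ^2 - 5.1172λ + 40.3653 the discriminant is -135.2756. It is negative, so the remaining roots are the complex-conjugate pair λ ≈ 2.5586 ± 5.8154i. Their product equals the constant term, so |λ|^2 ≈ 40.3653 and |λ| ≈ 6.3534.
Thus the eigenvalues (to 4 decimals) are 1.8828 (modulus 1.8828); 2.5586 ± 5.8154i (modulus 6.3534). The spectral radius is the largest modulus: r(A) ≈ 6.3534. (Cross-check: r(A) ≤ ||A||_2 ≈ 9.5939; equality holds whenever A is normal, though it can also hold for some non-normal A.)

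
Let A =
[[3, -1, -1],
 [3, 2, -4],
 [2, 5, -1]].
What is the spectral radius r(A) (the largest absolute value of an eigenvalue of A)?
r(A) ≈ 4.6938

The eigenvalues of A are the roots of its characteristic polynomial. With M = A (coefficients from the trace, the sum of principal 2x2 minors, and det A):
  p(λ) = det(λ I - M) = λ^3 - 4λ^2 + 26λ - 48.
No integer candidate from the rational root theorem (±divisors of 48) is a root, so the roots are irrational. The cubic discriminant is Δ = -44128 < 0, so there is one real root and a complex-conjugate pair. p(2) = -4 and p(3) = 21 have opposite signs, so a root lies in (2, 3); Newton's method refines it to λ ≈ 2.1787. Dividing out (λ - (2.1787)) leaves approximately λ^2 - 1.8213λ + 22.0319. For λ^2 - 1.8213λ + 22.0319 the discriminant is -84.8104. It is negative, so the remaining roots are the complex-conjugate pair λ ≈ 0.9107 ± 4.6046i. Their product equals the constant term, so |λ|^2 ≈ 22.0319 and |λ| ≈ 4.6938.
Thus the eigenvalues (to 4 decimals) are 2.1787 (modulus 2.1787); 0.9107 ± 4.6046i (modulus 4.6938). The spectral radius is the largest modulus: r(A) ≈ 4.6938. (Cross-check: r(A) ≤ ||A||_2 ≈ 7.1835; equality holds whenever A is normal, though it can also hold for some non-normal A.)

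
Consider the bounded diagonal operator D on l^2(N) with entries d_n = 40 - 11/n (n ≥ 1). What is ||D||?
||D|| = 40

For a diagonal operator on l^2 with entries d_n, ||D|| = sup_n |d_n|. Here d_1 = 29, d_2 = 69/2, ..., and d_n = 40 - 11/n increases monotonically toward 40. All terms lie in [29, 40), so |d_n| = d_n and the supremum is the limit 40, which is not attained by any individual d_n. Hence ||D|| = 40.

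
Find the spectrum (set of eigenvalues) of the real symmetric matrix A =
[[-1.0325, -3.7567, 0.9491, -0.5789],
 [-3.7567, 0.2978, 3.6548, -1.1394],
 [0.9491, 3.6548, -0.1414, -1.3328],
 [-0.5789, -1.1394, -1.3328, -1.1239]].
sigma(A) ≈ {-6, -2, 1, 5}

A is real symmetric, so its spectrum consists of real eigenvalues. Expanding the characteristic polynomial of the displayed matrix gives
  det(λ I - A) = p(λ) = λ^4 + (2)λ^3 + (-31)λ^2 + (-32.0011)λ + (60.0026).
Solving p(λ) = 0 yields eigenvalues ≈ -6, -2, 1, 5. (A is shown rounded to 4 decimals, so these recover the underlying integer eigenvalues to within that precision.)
Verification: the trace of A = -2 equals the sum of eigenvalues -2, and det(A) ≈ 60.0026 matches the eigenvalue product 60.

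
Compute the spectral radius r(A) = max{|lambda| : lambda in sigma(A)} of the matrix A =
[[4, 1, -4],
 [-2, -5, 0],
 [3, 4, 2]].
r(A) ≈ 4.3072

The eigenvalues of A are the roots of its characteristic polynomial. With M = A (coefficients from the trace, the sum of principal 2x2 minors, and det A):
  p(λ) = det(λ I - M) = λ^3 - λ^2 - 8λ + 64.
No integer candidate from the rational root theorem (±divisors of 64) is a root, so the roots are irrational. The cubic discriminant is Δ = -99008 < 0, so there is one real root and a complex-conjugate pair. p(-5) = -46 and p(-4) = 16 have opposite signs, so a root lies in (-5, -4); Newton's method refines it to λ ≈ -4.3072. Dividing out (λ - (-4.3072)) leaves approximately λ^2 - 5.3072λ + 14.8589. For λ^2 - 5.3072λ + 14.8589 the discriminant is -31.2696. It is negative, so the remaining roots are the complex-conjugate pair λ ≈ 2.6536 ± 2.796i. Their product equals the constant term, so |λ|^2 ≈ 14.8589 and |λ| ≈ 3.8547.
Thus the eigenvalues (to 4 decimals) are -4.3072 (modulus 4.3072); 2.6536 ± 2.796i (modulus 3.8547). The spectral radius is the largest modulus: r(A) ≈ 4.3072. (Cross-check: r(A) ≤ ||A||_2 ≈ 7.9071; equality holds whenever A is normal, though it can also hold for some non-normal A.)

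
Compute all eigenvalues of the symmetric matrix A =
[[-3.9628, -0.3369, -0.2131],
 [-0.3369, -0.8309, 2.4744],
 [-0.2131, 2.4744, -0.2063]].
sigma(A) ≈ {-4, -3, 2}

A is real symmetric, so its spectrum consists of real eigenvalues. Expanding the characteristic polynomial of the displayed matrix gives
  det(λ I - A) = p(λ) = λ^3 + (5)λ^2 + (-2)λ + (-24).
Solving p(λ) = 0 yields eigenvalues ≈ -4, -3, 2. (A is shown rounded to 4 decimals, so these recover the underlying integer eigenvalues to within that precision.)
Verification: the trace of A = -5 equals the sum of eigenvalues -5, and det(A) ≈ 24.0000 matches the eigenvalue product 24.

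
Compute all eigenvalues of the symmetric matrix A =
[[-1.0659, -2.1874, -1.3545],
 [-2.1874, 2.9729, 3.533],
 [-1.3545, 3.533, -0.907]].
sigma(A) ≈ {-3, -2, 6}

A is real symmetric, so its spectrum consists of real eigenvalues. Expanding the characteristic polynomial of the displayed matrix gives
  det(λ I - A) = p(λ) = λ^3 + (-1)λ^2 + (-24)λ + (-36).
Solving p(λ) = 0 yields eigenvalues ≈ -3, -2, 6. (A is shown rounded to 4 decimals, so these recover the underlying integer eigenvalues to within that precision.)
Verification: the trace of A = 1 equals the sum of eigenvalues 1, and det(A) ≈ 35.9996 matches the eigenvalue product 36.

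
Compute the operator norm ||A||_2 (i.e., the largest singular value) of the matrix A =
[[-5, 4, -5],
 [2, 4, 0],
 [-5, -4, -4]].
||A||_2 ≈ 9.6556 (= sqrt(largest eigenvalue of A^T A))

||A||_2 = sigma_max(A) = sqrt(lambda_max(A^T A)). Form the symmetric matrix M = A^T A =
[[54, 8, 45],
 [8, 48, -4],
 [45, -4, 41]].
Its characteristic polynomial (trace, sum of principal 2x2 minors, determinant of M give the coefficients) is
  p(λ) = det(λ I - M) = λ^3 - 143λ^2 + 4669λ - 2704.
No integer candidate from the rational root theorem (±divisors of 2704) is a root, so the roots are irrational. The cubic discriminant is Δ = 39321673333 > 0, so there are three distinct real roots. p(0) = -2704 and p(1) = 1823 have opposite signs, so a root lies in (0, 1); Newton's method refines it to λ ≈ 0.5897. p(49) = 383 and p(50) = -1754 have opposite signs, so a root lies in (49, 50); Newton's method refines it to λ ≈ 49.1789. p(93) = -937 and p(94) = 3218 have opposite signs, so a root lies in (93, 94); Newton's method refines it to λ ≈ 93.2314. Check (Vieta): the three roots sum to 143, matching tr M = 143.
So the eigenvalues of A^T A are ≈ 0.5897, 49.1789, 93.2314 (all ≥ 0, as they must be for A^T A). The largest is λ_max ≈ 93.2314, hence ||A||_2 = sqrt(λ_max) ≈ 9.6556.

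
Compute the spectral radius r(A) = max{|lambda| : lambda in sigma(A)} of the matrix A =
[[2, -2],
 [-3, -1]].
r(A) = (1 + sqrt(33))/2 ≈ 3.3723

The eigenvalues of A are the roots of its characteristic polynomial. With M = A (coefficients from the trace and determinant):
  p(λ) = det(λ I - M) = λ^2 - λ - 8.
For λ^2 - λ - 8 the discriminant is 33. It is nonnegative but not a perfect square, so the roots are real and irrational: λ = (1 ± sqrt(33))/2 ≈ 3.3723, -2.3723.
Thus the eigenvalues (to 4 decimals) are 3.3723 (modulus 3.3723); -2.3723 (modulus 2.3723). The spectral radius is the largest modulus: r(A) = (1 + sqrt(33))/2 ≈ 3.3723. (Cross-check: r(A) ≤ ||A||_2 ≈ 3.6226; equality holds whenever A is normal, though it can also hold for some non-normal A.)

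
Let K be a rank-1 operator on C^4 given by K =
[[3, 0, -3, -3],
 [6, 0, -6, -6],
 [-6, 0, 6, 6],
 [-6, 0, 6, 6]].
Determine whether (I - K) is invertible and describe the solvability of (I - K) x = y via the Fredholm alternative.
(I - K) is invertible (det(I - K) = -14 ≠ 0), so for every y in C^4 the equation (I - K) x = y has a unique solution.

K has rank 1, so it is an outer product K = u v^T: every row of K is a multiple of one row vector. Reading off the entries, u = (1, 2, -2, -2) and v = (3, 0, -3, -3) (row i of K equals u_i·v^T). A rank-one matrix u v^T satisfies K u = u (v·u) and kills the (3)-dimensional subspace v^⊥, so its characteristic polynomial is lambda^3 (lambda - v·u) with v·u = tr K = 15. Hence the eigenvalues of I - K are 1 (multiplicity 3) and 1 - (15) = -14, so det(I - K) = -14. (Direct check: I - K =
[[-2, 0, 3, 3],
 [-6, 1, 6, 6],
 [6, 0, -5, -6],
 [6, 0, -6, -5]]
has determinant -14.) The finite-dimensional Fredholm alternative says: either (I - K) is invertible, or ker(I - K) ≠ {0} and then range(I - K) = ker((I - K)^*)^⊥, with dim ker(I - K) = dim ker((I - K)^*). Since det(I - K) ≠ 0, 1 is not an eigenvalue of K and ker(I - K) = {0}, so we are in the first case: for every y there is a unique x = (I - K)^(-1) y. Explicitly, by the Sherman–Morrison formula, (I - u v^T)^(-1) = I + u v^T/(1 - v·u), i.e. (I - K)^(-1) = I + K/(-14).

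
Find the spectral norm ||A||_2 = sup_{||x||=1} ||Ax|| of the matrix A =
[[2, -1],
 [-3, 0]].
||A||_2 = sqrt((14 + sqrt(160))/2) ≈ 3.6503 (= sqrt(largest eigenvalue of A^T A))

||A||_2 = sigma_max(A) = sqrt(lambda_max(A^T A)). Form the symmetric matrix M = A^T A =
[[13, -2],
 [-2, 1]].
Its characteristic polynomial (trace, determinant of M give the coefficients) is
  p(λ) = det(λ I - M) = λ^2 - 14λ + 9.
For λ^2 - 14λ + 9 the discriminant is 160. It is nonnegative but not a perfect square, so the roots are real and irrational: λ = (14 ± sqrt(160))/2 ≈ 13.3246, 0.6754.
So the eigenvalues of A^T A are ≈ 0.6754, 13.3246 (all ≥ 0, as they must be for A^T A). The largest is λ_max = (14 + sqrt(160))/2 ≈ 13.3246, hence ||A||_2 = sqrt(λ_max) = sqrt((14 + sqrt(160))/2) ≈ 3.6503.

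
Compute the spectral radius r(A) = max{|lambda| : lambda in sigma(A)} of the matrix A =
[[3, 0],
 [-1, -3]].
r(A) = 3

The eigenvalues of A are the roots of its characteristic polynomial. With M = A (coefficients from the trace and determinant):
  p(λ) = det(λ I - M) = λ^2 - 9.
For λ^2 - 9 the discriminant is 36. It is a perfect square (6^2), so the roots are rational: λ = (0 ± 6)/2 = 3, -3.
Thus the eigenvalues (to 4 decimals) are 3 (modulus 3); -3 (modulus 3). The spectral radius is the largest modulus: r(A) = 3. (Cross-check: r(A) ≤ ||A||_2 ≈ 3.5414; equality holds whenever A is normal, though it can also hold for some non-normal A.)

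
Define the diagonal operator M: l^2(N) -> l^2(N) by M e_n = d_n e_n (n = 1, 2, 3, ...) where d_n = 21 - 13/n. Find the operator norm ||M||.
||M|| = 21

For a diagonal operator on l^2 with entries d_n, ||M|| = sup_n |d_n|. Here d_1 = 8, d_2 = 29/2, ..., and d_n = 21 - 13/n increases monotonically toward 21. All terms lie in [8, 21), so |d_n| = d_n and the supremum is the limit 21, which is not attained by any individual d_n. Hence ||M|| = 21.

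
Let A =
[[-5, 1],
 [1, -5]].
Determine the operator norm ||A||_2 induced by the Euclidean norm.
||A||_2 = 6 (= sqrt(largest eigenvalue of A^T A))

||A||_2 = sigma_max(A) = sqrt(lambda_max(A^T A)). Form the symmetric matrix M = A^T A =
[[26, -10],
 [-10, 26]].
Its characteristic polynomial (trace, determinant of M give the coefficients) is
  p(λ) = det(λ I - M) = λ^2 - 52λ + 576.
For λ^2 - 52λ + 576 the discriminant is 400. It is a perfect square (20^2), so the roots are rational: λ = (52 ± 20)/2 = 36, 16.
So the eigenvalues of A^T A are ≈ 16, 36 (all ≥ 0, as they must be for A^T A). The largest is λ_max = 36, hence ||A||_2 = sqrt(λ_max) = 6.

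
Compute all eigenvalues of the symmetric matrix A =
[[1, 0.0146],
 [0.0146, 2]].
sigma(A) ≈ {1, 2}

A is real symmetric, so its spectrum consists of real eigenvalues. Expanding the characteristic polynomial of the displayed matrix gives
  det(λ I - A) = p(λ) = λ^2 + (-3)λ + (2).
Solving p(λ) = 0 yields eigenvalues ≈ 1, 2. (A is shown rounded to 4 decimals, so these recover the underlying integer eigenvalues to within that precision.)
Verification: the trace of A = 3 equals the sum of eigenvalues 3, and det(A) ≈ 2.0000 matches the eigenvalue product 2.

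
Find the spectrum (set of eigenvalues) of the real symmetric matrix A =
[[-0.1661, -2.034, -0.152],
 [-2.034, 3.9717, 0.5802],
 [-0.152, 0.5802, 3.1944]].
sigma(A) ≈ {-1, 3, 5}

A is real symmetric, so its spectrum consists of real eigenvalues. Expanding the characteristic polynomial of the displayed matrix gives
  det(λ I - A) = p(λ) = λ^3 + (-7)λ^2 + (7)λ + (15).
Solving p(λ) = 0 yields eigenvalues ≈ -1, 3, 5. (A is shown rounded to 4 decimals, so these recover the underlying integer eigenvalues to within that precision.)
Verification: the trace of A = 7 equals the sum of eigenvalues 7, and det(A) ≈ -15.0002 matches the eigenvalue product -15.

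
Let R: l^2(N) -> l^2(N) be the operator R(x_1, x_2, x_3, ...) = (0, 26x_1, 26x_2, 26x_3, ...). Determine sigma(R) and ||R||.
sigma(R) = closed disk {z in C : |z| ≤ 26}; ||R|| = 26

Note R = 26·U where U is the unit right shift (U x)_k = x_{k-1} (with x_0 := 0); so ||R|| = 26||U|| and sigma(R) = 26·sigma(U). ||R x||^2 = sum_{k≥1} |26x_k|^2 = 676||x||^2, so ||R|| = 26 and sigma(R) ⊂ {|z| ≤ 26}. For any |lambda| < 26, the equation (R - lambda I) x = 0 forces x_1 = 0, then 26x_k = lambda x_{k+1} ⇒ x = 0, so R has no eigenvalues. But (R - lambda I) is not surjective for |lambda| < 26: solving (R - lambda I) x = e_1 would require x_n proportional to (lambda/26)^(-n), which is not in l^2. So every |lambda| < 26 lies in the residual spectrum. The boundary |lambda| = 26 is in the approximate point spectrum (the spectrum is closed). Hence sigma(R) is the closed disk of radius 26.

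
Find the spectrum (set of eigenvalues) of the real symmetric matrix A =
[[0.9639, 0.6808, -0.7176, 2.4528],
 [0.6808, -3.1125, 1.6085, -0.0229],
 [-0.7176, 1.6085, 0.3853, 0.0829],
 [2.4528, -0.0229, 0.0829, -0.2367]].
sigma(A) ≈ {-4, -2, 1, 3}

A is real symmetric, so its spectrum consists of real eigenvalues. Expanding the characteristic polynomial of the displayed matrix gives
  det(λ I - A) = p(λ) = λ^4 + (2)λ^3 + (-13)λ^2 + (-14)λ + (24).
Solving p(λ) = 0 yields eigenvalues ≈ -4, -2, 1, 3. (A is shown rounded to 4 decimals, so these recover the underlying integer eigenvalues to within that precision.)
Verification: the trace of A = -2 equals the sum of eigenvalues -2, and det(A) ≈ 23.9994 matches the eigenvalue product 24.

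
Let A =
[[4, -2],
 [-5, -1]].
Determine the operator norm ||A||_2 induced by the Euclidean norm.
||A||_2 = sqrt((46 + sqrt(1332))/2) ≈ 6.4225 (= sqrt(largest eigenvalue of A^T A))

||A||_2 = sigma_max(A) = sqrt(lambda_max(A^T A)). Form the symmetric matrix M = A^T A =
[[41, -3],
 [-3, 5]].
Its characteristic polynomial (trace, determinant of M give the coefficients) is
  p(λ) = det(λ I - M) = λ^2 - 46λ + 196.
For λ^2 - 46λ + 196 the discriminant is 1332. It is nonnegative but not a perfect square, so the roots are real and irrational: λ = (46 ± sqrt(1332))/2 ≈ 41.2483, 4.7517.
So the eigenvalues of A^T A are ≈ 4.7517, 41.2483 (all ≥ 0, as they must be for A^T A). The largest is λ_max = (46 + sqrt(1332))/2 ≈ 41.2483, hence ||A||_2 = sqrt(λ_max) = sqrt((46 + sqrt(1332))/2) ≈ 6.4225.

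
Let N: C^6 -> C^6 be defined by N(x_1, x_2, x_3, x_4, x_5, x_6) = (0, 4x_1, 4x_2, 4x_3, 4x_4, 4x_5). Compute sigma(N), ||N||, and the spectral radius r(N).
sigma(N) = {0}; ||N|| = 4; r(N) = 0. (N is nilpotent with N^6 = 0.)

On C^6, N is a strictly lower-triangular matrix with 4 on the subdiagonal and zeros elsewhere, so its characteristic polynomial is lambda^6 and every eigenvalue is 0: sigma(N) = {0}. For the operator norm, N e_i = 4e_{i+1} for i = 1, ..., 5 and N e_6 = 0, so the singular values of N are 4 (with multiplicity 5) and 0; hence ||N|| = 4. The spectral radius r(N) = max|lambda| = 0. Note ||N|| > r(N) — characteristic of non-normal nilpotent operators. Indeed N^6 = 0.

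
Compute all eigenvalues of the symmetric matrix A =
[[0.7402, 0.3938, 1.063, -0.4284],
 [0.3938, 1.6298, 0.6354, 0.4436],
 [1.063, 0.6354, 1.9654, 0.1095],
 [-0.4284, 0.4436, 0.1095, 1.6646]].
sigma(A) ≈ {0, 1, 2, 3}

A is real symmetric, so its spectrum consists of real eigenvalues. Expanding the characteristic polynomial of the displayed matrix gives
  det(λ I - A) = p(λ) = λ^4 + (-6)λ^3 + (11)λ^2 + (-6)λ + (0).
Solving p(λ) = 0 yields eigenvalues ≈ 0, 1, 2, 3. (A is shown rounded to 4 decimals, so these recover the underlying integer eigenvalues to within that precision.)
Verification: the trace of A = 6 equals the sum of eigenvalues 6, and det(A) ≈ 0.0001 matches the eigenvalue product 0.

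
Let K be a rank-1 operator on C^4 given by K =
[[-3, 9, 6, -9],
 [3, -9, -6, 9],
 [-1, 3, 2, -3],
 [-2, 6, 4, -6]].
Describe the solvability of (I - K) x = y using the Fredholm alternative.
(I - K) is invertible (det(I - K) = 17 ≠ 0), so for every y in C^4 the equation (I - K) x = y has a unique solution.

K has rank 1, so it is an outer product K = u v^T: every row of K is a multiple of one row vector. Reading off the entries, u = (-3, 3, -1, -2) and v = (1, -3, -2, 3) (row i of K equals u_i·v^T). A rank-one matrix u v^T satisfies K u = u (v·u) and kills the (3)-dimensional subspace v^⊥, so its characteristic polynomial is lambda^3 (lambda - v·u) with v·u = tr K = -16. Hence the eigenvalues of I - K are 1 (multiplicity 3) and 1 - (-16) = 17, so det(I - K) = 17. (Direct check: I - K =
[[4, -9, -6, 9],
 [-3, 10, 6, -9],
 [1, -3, -1, 3],
 [2, -6, -4, 7]]
has determinant 17.) The finite-dimensional Fredholm alternative says: either (I - K) is invertible, or ker(I - K) ≠ {0} and then range(I - K) = ker((I - K)^*)^⊥, with dim ker(I - K) = dim ker((I - K)^*). Since det(I - K) ≠ 0, 1 is not an eigenvalue of K and ker(I - K) = {0}, so we are in the first case: for every y there is a unique x = (I - K)^(-1) y. Explicitly, by the Sherman–Morrison formula, (I - u v^T)^(-1) = I + u v^T/(1 - v·u), i.e. (I - K)^(-1) = I + K/(17).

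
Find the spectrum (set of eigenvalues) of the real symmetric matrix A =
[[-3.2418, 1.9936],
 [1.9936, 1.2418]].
sigma(A) ≈ {-4, 2}

A is real symmetric, so its spectrum consists of real eigenvalues. Expanding the characteristic polynomial of the displayed matrix gives
  det(λ I - A) = p(λ) = λ^2 + (2)λ + (-8).
Solving p(λ) = 0 yields eigenvalues ≈ -4, 2. (A is shown rounded to 4 decimals, so these recover the underlying integer eigenvalues to within that precision.)
Verification: the trace of A = -2 equals the sum of eigenvalues -2, and det(A) ≈ -8.0001 matches the eigenvalue product -8.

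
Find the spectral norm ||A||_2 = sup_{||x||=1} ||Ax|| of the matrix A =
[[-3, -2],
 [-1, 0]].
||A||_2 = sqrt((14 + sqrt(180))/2) ≈ 3.7025 (= sqrt(largest eigenvalue of A^T A))

||A||_2 = sigma_max(A) = sqrt(lambda_max(A^T A)). Form the symmetric matrix M = A^T A =
[[10, 6],
 [6, 4]].
Its characteristic polynomial (trace, determinant of M give the coefficients) is
  p(λ) = det(λ I - M) = λ^2 - 14λ + 4.
For λ^2 - 14λ + 4 the discriminant is 180. It is nonnegative but not a perfect square, so the roots are real and irrational: λ = (14 ± sqrt(180))/2 ≈ 13.7082, 0.2918.
So the eigenvalues of A^T A are ≈ 0.2918, 13.7082 (all ≥ 0, as they must be for A^T A). The largest is λ_max = (14 + sqrt(180))/2 ≈ 13.7082, hence ||A||_2 = sqrt(λ_max) = sqrt((14 + sqrt(180))/2) ≈ 3.7025.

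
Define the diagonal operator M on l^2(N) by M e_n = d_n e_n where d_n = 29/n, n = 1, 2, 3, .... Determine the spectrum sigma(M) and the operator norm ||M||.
sigma(M) = {29/n : n ≥ 1} ∪ {0}; ||M|| = 29

A bounded diagonal operator on l^2 with diagonal entries d_n has spectrum equal to the closure of {d_n : n ≥ 1}: every d_n is an eigenvalue (with eigenvector e_n), so {d_n} ⊂ sigma(M); the spectrum is closed, so its closure is too; and for lambda not in the closure, (M - lambda I) has bounded inverse (the diagonal entries 1/(d_n - lambda) are bounded). For our sequence d_n = 29/n, n = 1, 2, 3, ...:
  - {d_n} = {29/n : n ≥ 1}; the only limit point is 0
  - closure = {29/n : n ≥ 1} ∪ {0}
For the norm: a diagonal operator has ||M|| = sup_n |d_n|. Here d_n = 29/n is positive and decreasing, so sup_n |d_n| = d_1 = 29. So ||M|| = 29.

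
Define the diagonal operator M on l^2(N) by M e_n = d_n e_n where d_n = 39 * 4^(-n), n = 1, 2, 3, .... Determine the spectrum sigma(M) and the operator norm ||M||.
sigma(M) = {39 * 4^(-n) : n ≥ 1} ∪ {0}; ||M|| = 39/4

A bounded diagonal operator on l^2 with diagonal entries d_n has spectrum equal to the closure of {d_n : n ≥ 1}: every d_n is an eigenvalue (with eigenvector e_n), so {d_n} ⊂ sigma(M); the spectrum is closed, so its closure is too; and for lambda not in the closure, (M - lambda I) has bounded inverse (the diagonal entries 1/(d_n - lambda) are bounded). For our sequence d_n = 39 * 4^(-n), n = 1, 2, 3, ...:
  - {d_n} = {39 * 4^(-n) : n ≥ 1}; the only limit point is 0
  - closure = {39 * 4^(-n) : n ≥ 1} ∪ {0}
For the norm: a diagonal operator has ||M|| = sup_n |d_n|. Here d_n = 39 * 4^(-n) is positive and decreasing, so sup_n |d_n| = d_1 = 39/4. So ||M|| = 39/4.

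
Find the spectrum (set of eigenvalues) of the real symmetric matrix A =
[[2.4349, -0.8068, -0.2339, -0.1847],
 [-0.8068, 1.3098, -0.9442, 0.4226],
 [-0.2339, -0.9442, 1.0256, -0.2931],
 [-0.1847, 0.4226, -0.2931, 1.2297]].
sigma(A) ≈ {0, 1, 2, 3}

A is real symmetric, so its spectrum consists of real eigenvalues. Expanding the characteristic polynomial of the displayed matrix gives
  det(λ I - A) = p(λ) = λ^4 + (-6)λ^3 + (11)λ^2 + (-6)λ + (0).
Solving p(λ) = 0 yields eigenvalues ≈ 0, 1, 2, 3. (A is shown rounded to 4 decimals, so these recover the underlying integer eigenvalues to within that precision.)
Verification: the trace of A = 6 equals the sum of eigenvalues 6, and det(A) ≈ 0.0002 matches the eigenvalue product 0.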